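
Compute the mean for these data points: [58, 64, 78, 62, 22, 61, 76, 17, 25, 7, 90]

50.9091

Step 1: Sum all values: 58 + 64 + 78 + 62 + 22 + 61 + 76 + 17 + 25 + 7 + 90 = 560
Step 2: Count the number of values: n = 11
Step 3: Mean = sum / n = 560 / 11 = 50.9091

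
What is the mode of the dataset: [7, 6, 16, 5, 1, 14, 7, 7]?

7

Step 1: Count the frequency of each value:
  1: appears 1 time(s)
  5: appears 1 time(s)
  6: appears 1 time(s)
  7: appears 3 time(s)
  14: appears 1 time(s)
  16: appears 1 time(s)
Step 2: The value 7 appears most frequently (3 times).
Step 3: Mode = 7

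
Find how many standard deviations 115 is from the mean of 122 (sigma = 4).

-1.75

Step 1: Recall the z-score formula: z = (x - mu) / sigma
Step 2: Substitute values: z = (115 - 122) / 4
Step 3: z = -7 / 4 = -1.75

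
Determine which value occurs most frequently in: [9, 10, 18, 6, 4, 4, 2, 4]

4

Step 1: Count the frequency of each value:
  2: appears 1 time(s)
  4: appears 3 time(s)
  6: appears 1 time(s)
  9: appears 1 time(s)
  10: appears 1 time(s)
  18: appears 1 time(s)
Step 2: The value 4 appears most frequently (3 times).
Step 3: Mode = 4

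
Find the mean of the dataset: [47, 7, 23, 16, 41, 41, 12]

26.7143

Step 1: Sum all values: 47 + 7 + 23 + 16 + 41 + 41 + 12 = 187
Step 2: Count the number of values: n = 7
Step 3: Mean = sum / n = 187 / 7 = 26.7143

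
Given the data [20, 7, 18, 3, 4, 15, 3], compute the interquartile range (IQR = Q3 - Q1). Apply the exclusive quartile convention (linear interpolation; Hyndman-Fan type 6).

15

Step 1: Sort the data: [3, 3, 4, 7, 15, 18, 20]
Step 2: n = 7
Step 3: Using the exclusive quartile method:
  Q1 = 3
  Q2 (median) = 7
  Q3 = 18
  IQR = Q3 - Q1 = 18 - 3 = 15
Step 4: IQR = 15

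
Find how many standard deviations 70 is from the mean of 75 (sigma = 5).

-1

Step 1: Recall the z-score formula: z = (x - mu) / sigma
Step 2: Substitute values: z = (70 - 75) / 5
Step 3: z = -5 / 5 = -1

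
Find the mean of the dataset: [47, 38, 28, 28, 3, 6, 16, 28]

24.25

Step 1: Sum all values: 47 + 38 + 28 + 28 + 3 + 6 + 16 + 28 = 194
Step 2: Count the number of values: n = 8
Step 3: Mean = sum / n = 194 / 8 = 24.25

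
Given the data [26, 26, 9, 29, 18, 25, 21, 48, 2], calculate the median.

25

Step 1: Sort the data in ascending order: [2, 9, 18, 21, 25, 26, 26, 29, 48]
Step 2: The number of values is n = 9.
Step 3: Since n is odd, the median is the middle value at position 5: 25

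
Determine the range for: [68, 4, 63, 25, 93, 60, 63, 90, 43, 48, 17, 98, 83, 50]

94

Step 1: Identify the maximum value: max = 98
Step 2: Identify the minimum value: min = 4
Step 3: Range = max - min = 98 - 4 = 94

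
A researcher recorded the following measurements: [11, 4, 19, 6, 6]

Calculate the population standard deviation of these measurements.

5.4185

Step 1: Compute the mean: 9.2
Step 2: Sum of squared deviations from the mean: 146.8
Step 3: Population variance = 146.8 / 5 = 29.36
Step 4: Standard deviation = sqrt(29.36) = 5.4185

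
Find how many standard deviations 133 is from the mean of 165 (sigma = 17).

-1.8824

Step 1: Recall the z-score formula: z = (x - mu) / sigma
Step 2: Substitute values: z = (133 - 165) / 17
Step 3: z = -32 / 17 = -1.8824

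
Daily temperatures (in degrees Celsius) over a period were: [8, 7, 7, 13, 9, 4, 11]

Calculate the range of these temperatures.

9

Step 1: Identify the maximum value: max = 13
Step 2: Identify the minimum value: min = 4
Step 3: Range = max - min = 13 - 4 = 9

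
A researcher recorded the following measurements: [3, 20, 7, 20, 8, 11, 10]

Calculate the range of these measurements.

17

Step 1: Identify the maximum value: max = 20
Step 2: Identify the minimum value: min = 3
Step 3: Range = max - min = 20 - 3 = 17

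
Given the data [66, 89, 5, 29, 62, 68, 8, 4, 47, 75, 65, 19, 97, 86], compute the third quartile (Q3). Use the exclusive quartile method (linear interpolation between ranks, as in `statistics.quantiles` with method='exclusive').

77.75

Step 1: Sort the data: [4, 5, 8, 19, 29, 47, 62, 65, 66, 68, 75, 86, 89, 97]
Step 2: n = 14
Step 3: Using the exclusive quartile method:
  Q1 = 16.25
  Q2 (median) = 63.5
  Q3 = 77.75
  IQR = Q3 - Q1 = 77.75 - 16.25 = 61.5
Step 4: Q3 = 77.75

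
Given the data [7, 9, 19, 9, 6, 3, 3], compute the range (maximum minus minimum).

16

Step 1: Identify the maximum value: max = 19
Step 2: Identify the minimum value: min = 3
Step 3: Range = max - min = 19 - 3 = 16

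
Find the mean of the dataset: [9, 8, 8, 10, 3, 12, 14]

9.1429

Step 1: Sum all values: 9 + 8 + 8 + 10 + 3 + 12 + 14 = 64
Step 2: Count the number of values: n = 7
Step 3: Mean = sum / n = 64 / 7 = 9.1429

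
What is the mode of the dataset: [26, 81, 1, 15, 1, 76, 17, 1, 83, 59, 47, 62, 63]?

1

Step 1: Count the frequency of each value:
  1: appears 3 time(s)
  15: appears 1 time(s)
  17: appears 1 time(s)
  26: appears 1 time(s)
  47: appears 1 time(s)
  59: appears 1 time(s)
  62: appears 1 time(s)
  63: appears 1 time(s)
  76: appears 1 time(s)
  81: appears 1 time(s)
  83: appears 1 time(s)
Step 2: The value 1 appears most frequently (3 times).
Step 3: Mode = 1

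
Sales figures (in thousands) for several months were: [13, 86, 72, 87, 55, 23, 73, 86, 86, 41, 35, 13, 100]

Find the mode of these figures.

86

Step 1: Count the frequency of each value:
  13: appears 2 time(s)
  23: appears 1 time(s)
  35: appears 1 time(s)
  41: appears 1 time(s)
  55: appears 1 time(s)
  72: appears 1 time(s)
  73: appears 1 time(s)
  86: appears 3 time(s)
  87: appears 1 time(s)
  100: appears 1 time(s)
Step 2: The value 86 appears most frequently (3 times).
Step 3: Mode = 86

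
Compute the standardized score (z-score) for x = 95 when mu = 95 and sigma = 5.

0

Step 1: Recall the z-score formula: z = (x - mu) / sigma
Step 2: Substitute values: z = (95 - 95) / 5
Step 3: z = 0 / 5 = 0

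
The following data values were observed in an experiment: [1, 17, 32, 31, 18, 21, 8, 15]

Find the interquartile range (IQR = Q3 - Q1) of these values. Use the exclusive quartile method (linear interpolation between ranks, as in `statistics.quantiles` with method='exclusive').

18.75

Step 1: Sort the data: [1, 8, 15, 17, 18, 21, 31, 32]
Step 2: n = 8
Step 3: Using the exclusive quartile method:
  Q1 = 9.75
  Q2 (median) = 17.5
  Q3 = 28.5
  IQR = Q3 - Q1 = 28.5 - 9.75 = 18.75
Step 4: IQR = 18.75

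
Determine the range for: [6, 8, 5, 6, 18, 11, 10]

13

Step 1: Identify the maximum value: max = 18
Step 2: Identify the minimum value: min = 5
Step 3: Range = max - min = 18 - 5 = 13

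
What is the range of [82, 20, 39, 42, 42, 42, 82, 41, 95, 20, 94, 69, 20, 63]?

75

Step 1: Identify the maximum value: max = 95
Step 2: Identify the minimum value: min = 20
Step 3: Range = max - min = 95 - 20 = 75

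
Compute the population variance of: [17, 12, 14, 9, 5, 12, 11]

12.2449

Step 1: Compute the mean: (17 + 12 + 14 + 9 + 5 + 12 + 11) / 7 = 11.4286
Step 2: Compute squared deviations from the mean:
  (17 - 11.4286)^2 = 31.0408
  (12 - 11.4286)^2 = 0.3265
  (14 - 11.4286)^2 = 6.6122
  (9 - 11.4286)^2 = 5.898
  (5 - 11.4286)^2 = 41.3265
  (12 - 11.4286)^2 = 0.3265
  (11 - 11.4286)^2 = 0.1837
Step 3: Sum of squared deviations = 85.7143
Step 4: Population variance = 85.7143 / 7 = 12.2449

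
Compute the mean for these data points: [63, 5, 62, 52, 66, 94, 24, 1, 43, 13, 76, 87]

48.8333

Step 1: Sum all values: 63 + 5 + 62 + 52 + 66 + 94 + 24 + 1 + 43 + 13 + 76 + 87 = 586
Step 2: Count the number of values: n = 12
Step 3: Mean = sum / n = 586 / 12 = 48.8333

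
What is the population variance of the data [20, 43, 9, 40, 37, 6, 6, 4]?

247.9844

Step 1: Compute the mean: (20 + 43 + 9 + 40 + 37 + 6 + 6 + 4) / 8 = 20.625
Step 2: Compute squared deviations from the mean:
  (20 - 20.625)^2 = 0.3906
  (43 - 20.625)^2 = 500.6406
  (9 - 20.625)^2 = 135.1406
  (40 - 20.625)^2 = 375.3906
  (37 - 20.625)^2 = 268.1406
  (6 - 20.625)^2 = 213.8906
  (6 - 20.625)^2 = 213.8906
  (4 - 20.625)^2 = 276.3906
Step 3: Sum of squared deviations = 1983.875
Step 4: Population variance = 1983.875 / 8 = 247.9844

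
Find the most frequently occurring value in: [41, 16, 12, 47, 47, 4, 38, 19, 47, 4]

47

Step 1: Count the frequency of each value:
  4: appears 2 time(s)
  12: appears 1 time(s)
  16: appears 1 time(s)
  19: appears 1 time(s)
  38: appears 1 time(s)
  41: appears 1 time(s)
  47: appears 3 time(s)
Step 2: The value 47 appears most frequently (3 times).
Step 3: Mode = 47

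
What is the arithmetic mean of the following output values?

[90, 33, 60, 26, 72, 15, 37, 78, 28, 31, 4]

43.0909

Step 1: Sum all values: 90 + 33 + 60 + 26 + 72 + 15 + 37 + 78 + 28 + 31 + 4 = 474
Step 2: Count the number of values: n = 11
Step 3: Mean = sum / n = 474 / 11 = 43.0909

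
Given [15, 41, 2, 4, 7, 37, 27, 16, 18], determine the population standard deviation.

13.1412

Step 1: Compute the mean: 18.5556
Step 2: Sum of squared deviations from the mean: 1554.2222
Step 3: Population variance = 1554.2222 / 9 = 172.6914
Step 4: Standard deviation = sqrt(172.6914) = 13.1412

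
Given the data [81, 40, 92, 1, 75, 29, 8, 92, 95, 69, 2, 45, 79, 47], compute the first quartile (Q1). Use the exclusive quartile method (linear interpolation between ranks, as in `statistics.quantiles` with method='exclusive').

23.75

Step 1: Sort the data: [1, 2, 8, 29, 40, 45, 47, 69, 75, 79, 81, 92, 92, 95]
Step 2: n = 14
Step 3: Using the exclusive quartile method:
  Q1 = 23.75
  Q2 (median) = 58
  Q3 = 83.75
  IQR = Q3 - Q1 = 83.75 - 23.75 = 60
Step 4: Q1 = 23.75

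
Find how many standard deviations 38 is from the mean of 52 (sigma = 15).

-0.9333

Step 1: Recall the z-score formula: z = (x - mu) / sigma
Step 2: Substitute values: z = (38 - 52) / 15
Step 3: z = -14 / 15 = -0.9333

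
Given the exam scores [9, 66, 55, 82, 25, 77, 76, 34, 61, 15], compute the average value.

50

Step 1: Sum all values: 9 + 66 + 55 + 82 + 25 + 77 + 76 + 34 + 61 + 15 = 500
Step 2: Count the number of values: n = 10
Step 3: Mean = sum / n = 500 / 10 = 50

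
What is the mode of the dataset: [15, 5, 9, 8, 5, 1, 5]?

5

Step 1: Count the frequency of each value:
  1: appears 1 time(s)
  5: appears 3 time(s)
  8: appears 1 time(s)
  9: appears 1 time(s)
  15: appears 1 time(s)
Step 2: The value 5 appears most frequently (3 times).
Step 3: Mode = 5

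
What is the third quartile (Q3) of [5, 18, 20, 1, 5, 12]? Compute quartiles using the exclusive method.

18.5

Step 1: Sort the data: [1, 5, 5, 12, 18, 20]
Step 2: n = 6
Step 3: Using the exclusive quartile method:
  Q1 = 4
  Q2 (median) = 8.5
  Q3 = 18.5
  IQR = Q3 - Q1 = 18.5 - 4 = 14.5
Step 4: Q3 = 18.5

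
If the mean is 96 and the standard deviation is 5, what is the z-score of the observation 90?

-1.2

Step 1: Recall the z-score formula: z = (x - mu) / sigma
Step 2: Substitute values: z = (90 - 96) / 5
Step 3: z = -6 / 5 = -1.2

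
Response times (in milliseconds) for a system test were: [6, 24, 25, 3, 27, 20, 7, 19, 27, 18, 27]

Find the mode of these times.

27

Step 1: Count the frequency of each value:
  3: appears 1 time(s)
  6: appears 1 time(s)
  7: appears 1 time(s)
  18: appears 1 time(s)
  19: appears 1 time(s)
  20: appears 1 time(s)
  24: appears 1 time(s)
  25: appears 1 time(s)
  27: appears 3 time(s)
Step 2: The value 27 appears most frequently (3 times).
Step 3: Mode = 27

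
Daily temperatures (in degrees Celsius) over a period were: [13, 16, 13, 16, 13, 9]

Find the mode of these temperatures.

13

Step 1: Count the frequency of each value:
  9: appears 1 time(s)
  13: appears 3 time(s)
  16: appears 2 time(s)
Step 2: The value 13 appears most frequently (3 times).
Step 3: Mode = 13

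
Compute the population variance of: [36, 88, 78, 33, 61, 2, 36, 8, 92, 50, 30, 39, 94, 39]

816.1429

Step 1: Compute the mean: (36 + 88 + 78 + 33 + 61 + 2 + 36 + 8 + 92 + 50 + 30 + 39 + 94 + 39) / 14 = 49
Step 2: Compute squared deviations from the mean:
  (36 - 49)^2 = 169
  (88 - 49)^2 = 1521
  (78 - 49)^2 = 841
  (33 - 49)^2 = 256
  (61 - 49)^2 = 144
  (2 - 49)^2 = 2209
  (36 - 49)^2 = 169
  (8 - 49)^2 = 1681
  (92 - 49)^2 = 1849
  (50 - 49)^2 = 1
  (30 - 49)^2 = 361
  (39 - 49)^2 = 100
  (94 - 49)^2 = 2025
  (39 - 49)^2 = 100
Step 3: Sum of squared deviations = 11426
Step 4: Population variance = 11426 / 14 = 816.1429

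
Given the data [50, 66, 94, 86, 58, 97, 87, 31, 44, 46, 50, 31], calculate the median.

54

Step 1: Sort the data in ascending order: [31, 31, 44, 46, 50, 50, 58, 66, 86, 87, 94, 97]
Step 2: The number of values is n = 12.
Step 3: Since n is even, the median is the average of positions 6 and 7:
  Median = (50 + 58) / 2 = 54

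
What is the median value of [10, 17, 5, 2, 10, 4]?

7.5

Step 1: Sort the data in ascending order: [2, 4, 5, 10, 10, 17]
Step 2: The number of values is n = 6.
Step 3: Since n is even, the median is the average of positions 3 and 4:
  Median = (5 + 10) / 2 = 7.5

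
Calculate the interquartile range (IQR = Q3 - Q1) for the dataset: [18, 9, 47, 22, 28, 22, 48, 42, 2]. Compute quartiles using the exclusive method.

31

Step 1: Sort the data: [2, 9, 18, 22, 22, 28, 42, 47, 48]
Step 2: n = 9
Step 3: Using the exclusive quartile method:
  Q1 = 13.5
  Q2 (median) = 22
  Q3 = 44.5
  IQR = Q3 - Q1 = 44.5 - 13.5 = 31
Step 4: IQR = 31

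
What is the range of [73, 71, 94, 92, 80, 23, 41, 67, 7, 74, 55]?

87

Step 1: Identify the maximum value: max = 94
Step 2: Identify the minimum value: min = 7
Step 3: Range = max - min = 94 - 7 = 87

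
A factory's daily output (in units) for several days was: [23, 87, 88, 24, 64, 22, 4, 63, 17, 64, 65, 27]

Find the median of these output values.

45

Step 1: Sort the data in ascending order: [4, 17, 22, 23, 24, 27, 63, 64, 64, 65, 87, 88]
Step 2: The number of values is n = 12.
Step 3: Since n is even, the median is the average of positions 6 and 7:
  Median = (27 + 63) / 2 = 45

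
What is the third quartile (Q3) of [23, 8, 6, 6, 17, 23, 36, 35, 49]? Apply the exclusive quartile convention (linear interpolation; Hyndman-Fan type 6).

35.5

Step 1: Sort the data: [6, 6, 8, 17, 23, 23, 35, 36, 49]
Step 2: n = 9
Step 3: Using the exclusive quartile method:
  Q1 = 7
  Q2 (median) = 23
  Q3 = 35.5
  IQR = Q3 - Q1 = 35.5 - 7 = 28.5
Step 4: Q3 = 35.5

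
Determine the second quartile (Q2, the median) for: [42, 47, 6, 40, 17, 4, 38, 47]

39

Step 1: Sort the data: [4, 6, 17, 38, 40, 42, 47, 47]
Step 2: n = 8
Step 3: Q2 is the median. Since n is even, it is the average of the values at positions 4 and 5:
  Q2 = (38 + 40) / 2 = 39
Step 4: Q2 = 39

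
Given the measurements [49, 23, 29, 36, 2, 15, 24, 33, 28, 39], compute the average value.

27.8

Step 1: Sum all values: 49 + 23 + 29 + 36 + 2 + 15 + 24 + 33 + 28 + 39 = 278
Step 2: Count the number of values: n = 10
Step 3: Mean = sum / n = 278 / 10 = 27.8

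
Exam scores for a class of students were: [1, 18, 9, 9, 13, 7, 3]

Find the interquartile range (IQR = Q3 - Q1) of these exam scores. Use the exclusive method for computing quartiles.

10

Step 1: Sort the data: [1, 3, 7, 9, 9, 13, 18]
Step 2: n = 7
Step 3: Using the exclusive quartile method:
  Q1 = 3
  Q2 (median) = 9
  Q3 = 13
  IQR = Q3 - Q1 = 13 - 3 = 10
Step 4: IQR = 10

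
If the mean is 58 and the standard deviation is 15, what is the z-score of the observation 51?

-0.4667

Step 1: Recall the z-score formula: z = (x - mu) / sigma
Step 2: Substitute values: z = (51 - 58) / 15
Step 3: z = -7 / 15 = -0.4667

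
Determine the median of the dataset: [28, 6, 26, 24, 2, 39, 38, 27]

26.5

Step 1: Sort the data in ascending order: [2, 6, 24, 26, 27, 28, 38, 39]
Step 2: The number of values is n = 8.
Step 3: Since n is even, the median is the average of positions 4 and 5:
  Median = (26 + 27) / 2 = 26.5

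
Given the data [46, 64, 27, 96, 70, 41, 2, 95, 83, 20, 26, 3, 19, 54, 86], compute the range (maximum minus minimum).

94

Step 1: Identify the maximum value: max = 96
Step 2: Identify the minimum value: min = 2
Step 3: Range = max - min = 96 - 2 = 94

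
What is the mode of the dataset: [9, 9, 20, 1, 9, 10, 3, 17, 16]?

9

Step 1: Count the frequency of each value:
  1: appears 1 time(s)
  3: appears 1 time(s)
  9: appears 3 time(s)
  10: appears 1 time(s)
  16: appears 1 time(s)
  17: appears 1 time(s)
  20: appears 1 time(s)
Step 2: The value 9 appears most frequently (3 times).
Step 3: Mode = 9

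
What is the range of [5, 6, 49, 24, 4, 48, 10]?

45

Step 1: Identify the maximum value: max = 49
Step 2: Identify the minimum value: min = 4
Step 3: Range = max - min = 49 - 4 = 45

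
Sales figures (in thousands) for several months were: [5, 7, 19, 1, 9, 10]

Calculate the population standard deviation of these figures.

5.5302

Step 1: Compute the mean: 8.5
Step 2: Sum of squared deviations from the mean: 183.5
Step 3: Population variance = 183.5 / 6 = 30.5833
Step 4: Standard deviation = sqrt(30.5833) = 5.5302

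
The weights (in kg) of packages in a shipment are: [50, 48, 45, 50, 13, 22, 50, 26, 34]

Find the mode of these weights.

50

Step 1: Count the frequency of each value:
  13: appears 1 time(s)
  22: appears 1 time(s)
  26: appears 1 time(s)
  34: appears 1 time(s)
  45: appears 1 time(s)
  48: appears 1 time(s)
  50: appears 3 time(s)
Step 2: The value 50 appears most frequently (3 times).
Step 3: Mode = 50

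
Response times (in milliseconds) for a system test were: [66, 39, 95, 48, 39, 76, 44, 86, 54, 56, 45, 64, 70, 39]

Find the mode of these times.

39

Step 1: Count the frequency of each value:
  39: appears 3 time(s)
  44: appears 1 time(s)
  45: appears 1 time(s)
  48: appears 1 time(s)
  54: appears 1 time(s)
  56: appears 1 time(s)
  64: appears 1 time(s)
  66: appears 1 time(s)
  70: appears 1 time(s)
  76: appears 1 time(s)
  86: appears 1 time(s)
  95: appears 1 time(s)
Step 2: The value 39 appears most frequently (3 times).
Step 3: Mode = 39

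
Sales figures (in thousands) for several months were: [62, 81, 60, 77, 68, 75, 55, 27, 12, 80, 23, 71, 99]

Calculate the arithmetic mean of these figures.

60.7692

Step 1: Sum all values: 62 + 81 + 60 + 77 + 68 + 75 + 55 + 27 + 12 + 80 + 23 + 71 + 99 = 790
Step 2: Count the number of values: n = 13
Step 3: Mean = sum / n = 790 / 13 = 60.7692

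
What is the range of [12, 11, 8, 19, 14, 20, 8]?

12

Step 1: Identify the maximum value: max = 20
Step 2: Identify the minimum value: min = 8
Step 3: Range = max - min = 20 - 8 = 12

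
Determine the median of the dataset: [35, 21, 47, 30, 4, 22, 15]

22

Step 1: Sort the data in ascending order: [4, 15, 21, 22, 30, 35, 47]
Step 2: The number of values is n = 7.
Step 3: Since n is odd, the median is the middle value at position 4: 22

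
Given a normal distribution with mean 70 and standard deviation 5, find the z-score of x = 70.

0

Step 1: Recall the z-score formula: z = (x - mu) / sigma
Step 2: Substitute values: z = (70 - 70) / 5
Step 3: z = 0 / 5 = 0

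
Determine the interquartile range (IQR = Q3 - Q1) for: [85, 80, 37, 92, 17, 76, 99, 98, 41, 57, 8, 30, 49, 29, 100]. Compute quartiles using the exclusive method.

62

Step 1: Sort the data: [8, 17, 29, 30, 37, 41, 49, 57, 76, 80, 85, 92, 98, 99, 100]
Step 2: n = 15
Step 3: Using the exclusive quartile method:
  Q1 = 30
  Q2 (median) = 57
  Q3 = 92
  IQR = Q3 - Q1 = 92 - 30 = 62
Step 4: IQR = 62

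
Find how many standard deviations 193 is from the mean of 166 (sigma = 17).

1.5882

Step 1: Recall the z-score formula: z = (x - mu) / sigma
Step 2: Substitute values: z = (193 - 166) / 17
Step 3: z = 27 / 17 = 1.5882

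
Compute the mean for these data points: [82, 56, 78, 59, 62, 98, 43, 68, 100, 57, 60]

69.3636

Step 1: Sum all values: 82 + 56 + 78 + 59 + 62 + 98 + 43 + 68 + 100 + 57 + 60 = 763
Step 2: Count the number of values: n = 11
Step 3: Mean = sum / n = 763 / 11 = 69.3636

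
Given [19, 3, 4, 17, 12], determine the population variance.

42.8

Step 1: Compute the mean: (19 + 3 + 4 + 17 + 12) / 5 = 11
Step 2: Compute squared deviations from the mean:
  (19 - 11)^2 = 64
  (3 - 11)^2 = 64
  (4 - 11)^2 = 49
  (17 - 11)^2 = 36
  (12 - 11)^2 = 1
Step 3: Sum of squared deviations = 214
Step 4: Population variance = 214 / 5 = 42.8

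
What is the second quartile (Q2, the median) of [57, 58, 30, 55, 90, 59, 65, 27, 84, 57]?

57.5

Step 1: Sort the data: [27, 30, 55, 57, 57, 58, 59, 65, 84, 90]
Step 2: n = 10
Step 3: Q2 is the median. Since n is even, it is the average of the values at positions 5 and 6:
  Q2 = (57 + 58) / 2 = 57.5
Step 4: Q2 = 57.5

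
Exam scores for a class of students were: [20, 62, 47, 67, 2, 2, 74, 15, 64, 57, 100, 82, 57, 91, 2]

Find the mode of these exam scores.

2

Step 1: Count the frequency of each value:
  2: appears 3 time(s)
  15: appears 1 time(s)
  20: appears 1 time(s)
  47: appears 1 time(s)
  57: appears 2 time(s)
  62: appears 1 time(s)
  64: appears 1 time(s)
  67: appears 1 time(s)
  74: appears 1 time(s)
  82: appears 1 time(s)
  91: appears 1 time(s)
  100: appears 1 time(s)
Step 2: The value 2 appears most frequently (3 times).
Step 3: Mode = 2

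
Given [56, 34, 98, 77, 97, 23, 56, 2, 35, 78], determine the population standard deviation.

30.4933

Step 1: Compute the mean: 55.6
Step 2: Sum of squared deviations from the mean: 9298.4
Step 3: Population variance = 9298.4 / 10 = 929.84
Step 4: Standard deviation = sqrt(929.84) = 30.4933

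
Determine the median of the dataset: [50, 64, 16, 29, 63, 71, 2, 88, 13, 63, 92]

63

Step 1: Sort the data in ascending order: [2, 13, 16, 29, 50, 63, 63, 64, 71, 88, 92]
Step 2: The number of values is n = 11.
Step 3: Since n is odd, the median is the middle value at position 6: 63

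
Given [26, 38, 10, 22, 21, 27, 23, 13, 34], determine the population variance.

71.0617

Step 1: Compute the mean: (26 + 38 + 10 + 22 + 21 + 27 + 23 + 13 + 34) / 9 = 23.7778
Step 2: Compute squared deviations from the mean:
  (26 - 23.7778)^2 = 4.9383
  (38 - 23.7778)^2 = 202.2716
  (10 - 23.7778)^2 = 189.8272
  (22 - 23.7778)^2 = 3.1605
  (21 - 23.7778)^2 = 7.716
  (27 - 23.7778)^2 = 10.3827
  (23 - 23.7778)^2 = 0.6049
  (13 - 23.7778)^2 = 116.1605
  (34 - 23.7778)^2 = 104.4938
Step 3: Sum of squared deviations = 639.5556
Step 4: Population variance = 639.5556 / 9 = 71.0617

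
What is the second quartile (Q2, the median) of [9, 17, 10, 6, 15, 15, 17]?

15

Step 1: Sort the data: [6, 9, 10, 15, 15, 17, 17]
Step 2: n = 7
Step 3: Q2 is the median. Since n is odd, it is the middle value at position 4: 15
Step 4: Q2 = 15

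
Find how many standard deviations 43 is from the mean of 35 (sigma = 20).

0.4

Step 1: Recall the z-score formula: z = (x - mu) / sigma
Step 2: Substitute values: z = (43 - 35) / 20
Step 3: z = 8 / 20 = 0.4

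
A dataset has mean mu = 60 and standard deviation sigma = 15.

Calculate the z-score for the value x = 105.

3

Step 1: Recall the z-score formula: z = (x - mu) / sigma
Step 2: Substitute values: z = (105 - 60) / 15
Step 3: z = 45 / 15 = 3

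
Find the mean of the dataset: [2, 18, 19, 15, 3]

11.4

Step 1: Sum all values: 2 + 18 + 19 + 15 + 3 = 57
Step 2: Count the number of values: n = 5
Step 3: Mean = sum / n = 57 / 5 = 11.4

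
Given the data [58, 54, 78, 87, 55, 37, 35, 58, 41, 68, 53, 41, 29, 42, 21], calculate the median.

53

Step 1: Sort the data in ascending order: [21, 29, 35, 37, 41, 41, 42, 53, 54, 55, 58, 58, 68, 78, 87]
Step 2: The number of values is n = 15.
Step 3: Since n is odd, the median is the middle value at position 8: 53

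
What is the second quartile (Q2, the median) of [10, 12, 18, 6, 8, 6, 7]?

8

Step 1: Sort the data: [6, 6, 7, 8, 10, 12, 18]
Step 2: n = 7
Step 3: Q2 is the median. Since n is odd, it is the middle value at position 4: 8
Step 4: Q2 = 8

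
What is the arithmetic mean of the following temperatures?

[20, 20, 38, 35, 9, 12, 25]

22.7143

Step 1: Sum all values: 20 + 20 + 38 + 35 + 9 + 12 + 25 = 159
Step 2: Count the number of values: n = 7
Step 3: Mean = sum / n = 159 / 7 = 22.7143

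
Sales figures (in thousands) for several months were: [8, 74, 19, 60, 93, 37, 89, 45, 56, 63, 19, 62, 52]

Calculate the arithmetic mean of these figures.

52.0769

Step 1: Sum all values: 8 + 74 + 19 + 60 + 93 + 37 + 89 + 45 + 56 + 63 + 19 + 62 + 52 = 677
Step 2: Count the number of values: n = 13
Step 3: Mean = sum / n = 677 / 13 = 52.0769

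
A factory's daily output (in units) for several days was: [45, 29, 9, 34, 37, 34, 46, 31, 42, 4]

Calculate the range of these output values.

42

Step 1: Identify the maximum value: max = 46
Step 2: Identify the minimum value: min = 4
Step 3: Range = max - min = 46 - 4 = 42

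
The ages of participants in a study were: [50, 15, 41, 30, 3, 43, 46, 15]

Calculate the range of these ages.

47

Step 1: Identify the maximum value: max = 50
Step 2: Identify the minimum value: min = 3
Step 3: Range = max - min = 50 - 3 = 47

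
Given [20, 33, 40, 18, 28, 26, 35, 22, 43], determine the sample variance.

78.5278

Step 1: Compute the mean: (20 + 33 + 40 + 18 + 28 + 26 + 35 + 22 + 43) / 9 = 29.4444
Step 2: Compute squared deviations from the mean:
  (20 - 29.4444)^2 = 89.1975
  (33 - 29.4444)^2 = 12.642
  (40 - 29.4444)^2 = 111.4198
  (18 - 29.4444)^2 = 130.9753
  (28 - 29.4444)^2 = 2.0864
  (26 - 29.4444)^2 = 11.8642
  (35 - 29.4444)^2 = 30.8642
  (22 - 29.4444)^2 = 55.4198
  (43 - 29.4444)^2 = 183.7531
Step 3: Sum of squared deviations = 628.2222
Step 4: Sample variance = 628.2222 / 8 = 78.5278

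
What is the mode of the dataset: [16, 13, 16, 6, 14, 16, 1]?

16

Step 1: Count the frequency of each value:
  1: appears 1 time(s)
  6: appears 1 time(s)
  13: appears 1 time(s)
  14: appears 1 time(s)
  16: appears 3 time(s)
Step 2: The value 16 appears most frequently (3 times).
Step 3: Mode = 16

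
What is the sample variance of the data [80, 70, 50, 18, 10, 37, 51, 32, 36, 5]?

600.7667

Step 1: Compute the mean: (80 + 70 + 50 + 18 + 10 + 37 + 51 + 32 + 36 + 5) / 10 = 38.9
Step 2: Compute squared deviations from the mean:
  (80 - 38.9)^2 = 1689.21
  (70 - 38.9)^2 = 967.21
  (50 - 38.9)^2 = 123.21
  (18 - 38.9)^2 = 436.81
  (10 - 38.9)^2 = 835.21
  (37 - 38.9)^2 = 3.61
  (51 - 38.9)^2 = 146.41
  (32 - 38.9)^2 = 47.61
  (36 - 38.9)^2 = 8.41
  (5 - 38.9)^2 = 1149.21
Step 3: Sum of squared deviations = 5406.9
Step 4: Sample variance = 5406.9 / 9 = 600.7667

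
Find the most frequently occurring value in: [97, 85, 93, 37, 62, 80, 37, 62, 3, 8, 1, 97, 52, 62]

62

Step 1: Count the frequency of each value:
  1: appears 1 time(s)
  3: appears 1 time(s)
  8: appears 1 time(s)
  37: appears 2 time(s)
  52: appears 1 time(s)
  62: appears 3 time(s)
  80: appears 1 time(s)
  85: appears 1 time(s)
  93: appears 1 time(s)
  97: appears 2 time(s)
Step 2: The value 62 appears most frequently (3 times).
Step 3: Mode = 62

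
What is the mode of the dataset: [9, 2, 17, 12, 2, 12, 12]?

12

Step 1: Count the frequency of each value:
  2: appears 2 time(s)
  9: appears 1 time(s)
  12: appears 3 time(s)
  17: appears 1 time(s)
Step 2: The value 12 appears most frequently (3 times).
Step 3: Mode = 12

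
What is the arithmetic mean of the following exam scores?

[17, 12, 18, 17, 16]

16

Step 1: Sum all values: 17 + 12 + 18 + 17 + 16 = 80
Step 2: Count the number of values: n = 5
Step 3: Mean = sum / n = 80 / 5 = 16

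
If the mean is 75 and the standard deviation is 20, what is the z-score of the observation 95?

1

Step 1: Recall the z-score formula: z = (x - mu) / sigma
Step 2: Substitute values: z = (95 - 75) / 20
Step 3: z = 20 / 20 = 1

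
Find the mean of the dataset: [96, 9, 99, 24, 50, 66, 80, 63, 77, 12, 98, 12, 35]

55.4615

Step 1: Sum all values: 96 + 9 + 99 + 24 + 50 + 66 + 80 + 63 + 77 + 12 + 98 + 12 + 35 = 721
Step 2: Count the number of values: n = 13
Step 3: Mean = sum / n = 721 / 13 = 55.4615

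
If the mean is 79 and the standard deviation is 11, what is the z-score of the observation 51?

-2.5455

Step 1: Recall the z-score formula: z = (x - mu) / sigma
Step 2: Substitute values: z = (51 - 79) / 11
Step 3: z = -28 / 11 = -2.5455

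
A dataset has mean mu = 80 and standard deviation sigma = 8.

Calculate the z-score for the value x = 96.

2

Step 1: Recall the z-score formula: z = (x - mu) / sigma
Step 2: Substitute values: z = (96 - 80) / 8
Step 3: z = 16 / 8 = 2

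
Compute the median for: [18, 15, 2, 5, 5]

5

Step 1: Sort the data in ascending order: [2, 5, 5, 15, 18]
Step 2: The number of values is n = 5.
Step 3: Since n is odd, the median is the middle value at position 3: 5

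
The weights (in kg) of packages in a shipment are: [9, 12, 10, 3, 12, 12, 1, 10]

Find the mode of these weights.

12

Step 1: Count the frequency of each value:
  1: appears 1 time(s)
  3: appears 1 time(s)
  9: appears 1 time(s)
  10: appears 2 time(s)
  12: appears 3 time(s)
Step 2: The value 12 appears most frequently (3 times).
Step 3: Mode = 12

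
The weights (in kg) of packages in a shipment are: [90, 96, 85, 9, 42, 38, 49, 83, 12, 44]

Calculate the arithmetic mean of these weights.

54.8

Step 1: Sum all values: 90 + 96 + 85 + 9 + 42 + 38 + 49 + 83 + 12 + 44 = 548
Step 2: Count the number of values: n = 10
Step 3: Mean = sum / n = 548 / 10 = 54.8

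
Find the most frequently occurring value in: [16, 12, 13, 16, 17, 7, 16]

16

Step 1: Count the frequency of each value:
  7: appears 1 time(s)
  12: appears 1 time(s)
  13: appears 1 time(s)
  16: appears 3 time(s)
  17: appears 1 time(s)
Step 2: The value 16 appears most frequently (3 times).
Step 3: Mode = 16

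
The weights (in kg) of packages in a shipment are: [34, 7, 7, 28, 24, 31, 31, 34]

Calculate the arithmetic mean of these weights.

24.5

Step 1: Sum all values: 34 + 7 + 7 + 28 + 24 + 31 + 31 + 34 = 196
Step 2: Count the number of values: n = 8
Step 3: Mean = sum / n = 196 / 8 = 24.5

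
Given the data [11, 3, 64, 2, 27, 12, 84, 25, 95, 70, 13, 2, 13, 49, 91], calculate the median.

25

Step 1: Sort the data in ascending order: [2, 2, 3, 11, 12, 13, 13, 25, 27, 49, 64, 70, 84, 91, 95]
Step 2: The number of values is n = 15.
Step 3: Since n is odd, the median is the middle value at position 8: 25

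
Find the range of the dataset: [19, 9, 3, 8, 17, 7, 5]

16

Step 1: Identify the maximum value: max = 19
Step 2: Identify the minimum value: min = 3
Step 3: Range = max - min = 19 - 3 = 16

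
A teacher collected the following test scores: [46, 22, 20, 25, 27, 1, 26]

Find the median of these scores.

25

Step 1: Sort the data in ascending order: [1, 20, 22, 25, 26, 27, 46]
Step 2: The number of values is n = 7.
Step 3: Since n is odd, the median is the middle value at position 4: 25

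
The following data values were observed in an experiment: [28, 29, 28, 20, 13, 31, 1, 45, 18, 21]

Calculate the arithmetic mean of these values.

23.4

Step 1: Sum all values: 28 + 29 + 28 + 20 + 13 + 31 + 1 + 45 + 18 + 21 = 234
Step 2: Count the number of values: n = 10
Step 3: Mean = sum / n = 234 / 10 = 23.4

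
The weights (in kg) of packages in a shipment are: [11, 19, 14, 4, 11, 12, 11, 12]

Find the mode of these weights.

11

Step 1: Count the frequency of each value:
  4: appears 1 time(s)
  11: appears 3 time(s)
  12: appears 2 time(s)
  14: appears 1 time(s)
  19: appears 1 time(s)
Step 2: The value 11 appears most frequently (3 times).
Step 3: Mode = 11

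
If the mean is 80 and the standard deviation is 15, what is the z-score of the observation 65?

-1

Step 1: Recall the z-score formula: z = (x - mu) / sigma
Step 2: Substitute values: z = (65 - 80) / 15
Step 3: z = -15 / 15 = -1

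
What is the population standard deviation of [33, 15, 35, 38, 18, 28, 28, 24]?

7.5488

Step 1: Compute the mean: 27.375
Step 2: Sum of squared deviations from the mean: 455.875
Step 3: Population variance = 455.875 / 8 = 56.9844
Step 4: Standard deviation = sqrt(56.9844) = 7.5488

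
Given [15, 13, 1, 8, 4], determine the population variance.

27.76

Step 1: Compute the mean: (15 + 13 + 1 + 8 + 4) / 5 = 8.2
Step 2: Compute squared deviations from the mean:
  (15 - 8.2)^2 = 46.24
  (13 - 8.2)^2 = 23.04
  (1 - 8.2)^2 = 51.84
  (8 - 8.2)^2 = 0.04
  (4 - 8.2)^2 = 17.64
Step 3: Sum of squared deviations = 138.8
Step 4: Population variance = 138.8 / 5 = 27.76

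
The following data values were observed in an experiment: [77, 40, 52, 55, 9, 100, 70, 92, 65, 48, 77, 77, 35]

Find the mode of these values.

77

Step 1: Count the frequency of each value:
  9: appears 1 time(s)
  35: appears 1 time(s)
  40: appears 1 time(s)
  48: appears 1 time(s)
  52: appears 1 time(s)
  55: appears 1 time(s)
  65: appears 1 time(s)
  70: appears 1 time(s)
  77: appears 3 time(s)
  92: appears 1 time(s)
  100: appears 1 time(s)
Step 2: The value 77 appears most frequently (3 times).
Step 3: Mode = 77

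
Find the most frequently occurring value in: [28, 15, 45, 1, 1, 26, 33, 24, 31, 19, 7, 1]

1

Step 1: Count the frequency of each value:
  1: appears 3 time(s)
  7: appears 1 time(s)
  15: appears 1 time(s)
  19: appears 1 time(s)
  24: appears 1 time(s)
  26: appears 1 time(s)
  28: appears 1 time(s)
  31: appears 1 time(s)
  33: appears 1 time(s)
  45: appears 1 time(s)
Step 2: The value 1 appears most frequently (3 times).
Step 3: Mode = 1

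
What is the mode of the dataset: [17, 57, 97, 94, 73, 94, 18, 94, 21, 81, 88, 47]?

94

Step 1: Count the frequency of each value:
  17: appears 1 time(s)
  18: appears 1 time(s)
  21: appears 1 time(s)
  47: appears 1 time(s)
  57: appears 1 time(s)
  73: appears 1 time(s)
  81: appears 1 time(s)
  88: appears 1 time(s)
  94: appears 3 time(s)
  97: appears 1 time(s)
Step 2: The value 94 appears most frequently (3 times).
Step 3: Mode = 94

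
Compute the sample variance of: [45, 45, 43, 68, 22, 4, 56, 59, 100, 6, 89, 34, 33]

814.9359

Step 1: Compute the mean: (45 + 45 + 43 + 68 + 22 + 4 + 56 + 59 + 100 + 6 + 89 + 34 + 33) / 13 = 46.4615
Step 2: Compute squared deviations from the mean:
  (45 - 46.4615)^2 = 2.1361
  (45 - 46.4615)^2 = 2.1361
  (43 - 46.4615)^2 = 11.9822
  (68 - 46.4615)^2 = 463.9053
  (22 - 46.4615)^2 = 598.3669
  (4 - 46.4615)^2 = 1802.9822
  (56 - 46.4615)^2 = 90.9822
  (59 - 46.4615)^2 = 157.213
  (100 - 46.4615)^2 = 2866.3669
  (6 - 46.4615)^2 = 1637.1361
  (89 - 46.4615)^2 = 1809.5207
  (34 - 46.4615)^2 = 155.2899
  (33 - 46.4615)^2 = 181.213
Step 3: Sum of squared deviations = 9779.2308
Step 4: Sample variance = 9779.2308 / 12 = 814.9359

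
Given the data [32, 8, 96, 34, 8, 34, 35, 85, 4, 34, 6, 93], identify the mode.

34

Step 1: Count the frequency of each value:
  4: appears 1 time(s)
  6: appears 1 time(s)
  8: appears 2 time(s)
  32: appears 1 time(s)
  34: appears 3 time(s)
  35: appears 1 time(s)
  85: appears 1 time(s)
  93: appears 1 time(s)
  96: appears 1 time(s)
Step 2: The value 34 appears most frequently (3 times).
Step 3: Mode = 34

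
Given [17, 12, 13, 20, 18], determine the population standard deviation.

3.0332

Step 1: Compute the mean: 16
Step 2: Sum of squared deviations from the mean: 46
Step 3: Population variance = 46 / 5 = 9.2
Step 4: Standard deviation = sqrt(9.2) = 3.0332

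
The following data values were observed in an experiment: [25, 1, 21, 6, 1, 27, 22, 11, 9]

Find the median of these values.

11

Step 1: Sort the data in ascending order: [1, 1, 6, 9, 11, 21, 22, 25, 27]
Step 2: The number of values is n = 9.
Step 3: Since n is odd, the median is the middle value at position 5: 11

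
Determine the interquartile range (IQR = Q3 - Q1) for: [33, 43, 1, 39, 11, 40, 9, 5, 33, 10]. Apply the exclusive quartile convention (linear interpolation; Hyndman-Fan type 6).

31.25

Step 1: Sort the data: [1, 5, 9, 10, 11, 33, 33, 39, 40, 43]
Step 2: n = 10
Step 3: Using the exclusive quartile method:
  Q1 = 8
  Q2 (median) = 22
  Q3 = 39.25
  IQR = Q3 - Q1 = 39.25 - 8 = 31.25
Step 4: IQR = 31.25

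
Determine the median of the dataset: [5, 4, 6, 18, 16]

6

Step 1: Sort the data in ascending order: [4, 5, 6, 16, 18]
Step 2: The number of values is n = 5.
Step 3: Since n is odd, the median is the middle value at position 3: 6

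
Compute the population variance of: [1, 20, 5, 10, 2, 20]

61.5556

Step 1: Compute the mean: (1 + 20 + 5 + 10 + 2 + 20) / 6 = 9.6667
Step 2: Compute squared deviations from the mean:
  (1 - 9.6667)^2 = 75.1111
  (20 - 9.6667)^2 = 106.7778
  (5 - 9.6667)^2 = 21.7778
  (10 - 9.6667)^2 = 0.1111
  (2 - 9.6667)^2 = 58.7778
  (20 - 9.6667)^2 = 106.7778
Step 3: Sum of squared deviations = 369.3333
Step 4: Population variance = 369.3333 / 6 = 61.5556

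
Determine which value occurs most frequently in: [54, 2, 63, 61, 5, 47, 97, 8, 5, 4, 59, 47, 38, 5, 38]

5

Step 1: Count the frequency of each value:
  2: appears 1 time(s)
  4: appears 1 time(s)
  5: appears 3 time(s)
  8: appears 1 time(s)
  38: appears 2 time(s)
  47: appears 2 time(s)
  54: appears 1 time(s)
  59: appears 1 time(s)
  61: appears 1 time(s)
  63: appears 1 time(s)
  97: appears 1 time(s)
Step 2: The value 5 appears most frequently (3 times).
Step 3: Mode = 5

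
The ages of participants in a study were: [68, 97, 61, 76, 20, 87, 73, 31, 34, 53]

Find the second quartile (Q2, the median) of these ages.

64.5

Step 1: Sort the data: [20, 31, 34, 53, 61, 68, 73, 76, 87, 97]
Step 2: n = 10
Step 3: Q2 is the median. Since n is even, it is the average of the values at positions 5 and 6:
  Q2 = (61 + 68) / 2 = 64.5
Step 4: Q2 = 64.5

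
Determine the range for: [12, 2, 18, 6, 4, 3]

16

Step 1: Identify the maximum value: max = 18
Step 2: Identify the minimum value: min = 2
Step 3: Range = max - min = 18 - 2 = 16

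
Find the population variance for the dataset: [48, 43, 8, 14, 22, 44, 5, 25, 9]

253.7284

Step 1: Compute the mean: (48 + 43 + 8 + 14 + 22 + 44 + 5 + 25 + 9) / 9 = 24.2222
Step 2: Compute squared deviations from the mean:
  (48 - 24.2222)^2 = 565.3827
  (43 - 24.2222)^2 = 352.6049
  (8 - 24.2222)^2 = 263.1605
  (14 - 24.2222)^2 = 104.4938
  (22 - 24.2222)^2 = 4.9383
  (44 - 24.2222)^2 = 391.1605
  (5 - 24.2222)^2 = 369.4938
  (25 - 24.2222)^2 = 0.6049
  (9 - 24.2222)^2 = 231.716
Step 3: Sum of squared deviations = 2283.5556
Step 4: Population variance = 2283.5556 / 9 = 253.7284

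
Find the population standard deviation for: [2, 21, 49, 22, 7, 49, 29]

17.0868

Step 1: Compute the mean: 25.5714
Step 2: Sum of squared deviations from the mean: 2043.7143
Step 3: Population variance = 2043.7143 / 7 = 291.9592
Step 4: Standard deviation = sqrt(291.9592) = 17.0868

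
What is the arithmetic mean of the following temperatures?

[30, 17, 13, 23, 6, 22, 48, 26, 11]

21.7778

Step 1: Sum all values: 30 + 17 + 13 + 23 + 6 + 22 + 48 + 26 + 11 = 196
Step 2: Count the number of values: n = 9
Step 3: Mean = sum / n = 196 / 9 = 21.7778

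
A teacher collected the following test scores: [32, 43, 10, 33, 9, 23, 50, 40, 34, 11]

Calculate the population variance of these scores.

192.65

Step 1: Compute the mean: (32 + 43 + 10 + 33 + 9 + 23 + 50 + 40 + 34 + 11) / 10 = 28.5
Step 2: Compute squared deviations from the mean:
  (32 - 28.5)^2 = 12.25
  (43 - 28.5)^2 = 210.25
  (10 - 28.5)^2 = 342.25
  (33 - 28.5)^2 = 20.25
  (9 - 28.5)^2 = 380.25
  (23 - 28.5)^2 = 30.25
  (50 - 28.5)^2 = 462.25
  (40 - 28.5)^2 = 132.25
  (34 - 28.5)^2 = 30.25
  (11 - 28.5)^2 = 306.25
Step 3: Sum of squared deviations = 1926.5
Step 4: Population variance = 1926.5 / 10 = 192.65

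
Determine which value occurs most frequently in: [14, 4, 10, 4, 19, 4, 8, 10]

4

Step 1: Count the frequency of each value:
  4: appears 3 time(s)
  8: appears 1 time(s)
  10: appears 2 time(s)
  14: appears 1 time(s)
  19: appears 1 time(s)
Step 2: The value 4 appears most frequently (3 times).
Step 3: Mode = 4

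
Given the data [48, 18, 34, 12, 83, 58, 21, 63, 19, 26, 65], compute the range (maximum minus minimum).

71

Step 1: Identify the maximum value: max = 83
Step 2: Identify the minimum value: min = 12
Step 3: Range = max - min = 83 - 12 = 71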